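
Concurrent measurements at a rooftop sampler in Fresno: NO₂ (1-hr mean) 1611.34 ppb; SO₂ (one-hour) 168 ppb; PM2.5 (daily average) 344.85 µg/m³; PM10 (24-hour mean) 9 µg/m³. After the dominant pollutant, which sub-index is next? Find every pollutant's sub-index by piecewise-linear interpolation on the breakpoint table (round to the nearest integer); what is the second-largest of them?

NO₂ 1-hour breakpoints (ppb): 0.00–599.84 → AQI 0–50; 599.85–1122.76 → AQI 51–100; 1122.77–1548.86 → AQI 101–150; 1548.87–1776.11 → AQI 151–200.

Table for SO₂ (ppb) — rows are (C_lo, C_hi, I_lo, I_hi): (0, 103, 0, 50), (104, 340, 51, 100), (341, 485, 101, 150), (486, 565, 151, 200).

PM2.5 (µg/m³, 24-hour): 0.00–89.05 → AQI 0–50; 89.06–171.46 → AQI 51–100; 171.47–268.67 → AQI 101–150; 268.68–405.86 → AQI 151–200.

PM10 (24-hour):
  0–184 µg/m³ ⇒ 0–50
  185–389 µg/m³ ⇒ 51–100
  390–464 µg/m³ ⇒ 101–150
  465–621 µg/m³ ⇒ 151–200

164

NO₂ 1611.34: bracket 1548.87–1776.11 → index 151–200; slope 49/227.24, offset 62.47.
AQI = 151 + 49/227.24·62.47 ≈ 164.47 ⇒ 164.
SO₂: 168 lies in 104–340, so I_lo=51, I_hi=100, C_lo=104, C_hi=340.
(100−51)/(340−104) × (168−104) + 51 = 49/236 × 64 + 51 ≈ 64.29 → 64.
PM2.5: row 268.68–405.86 (AQI 151–200). (200−151)·(344.85−268.68)/(405.86−268.68) + 151 = 49·76.17/137.18 + 151 ≈ 178.21 → 178.
PM10: 9 ∈ [0, 184] ↔ index [0, 50].
0 + (9−0)·(50−0)/(184−0) = 0 + 9·50/184 ≈ 2.45, so AQI = 2.
Sub-indices: NO₂→164, SO₂→64, PM2.5→178, PM10→2. Ranked high→low: 178, 164, 64, 2. Second-highest sub-index = 164.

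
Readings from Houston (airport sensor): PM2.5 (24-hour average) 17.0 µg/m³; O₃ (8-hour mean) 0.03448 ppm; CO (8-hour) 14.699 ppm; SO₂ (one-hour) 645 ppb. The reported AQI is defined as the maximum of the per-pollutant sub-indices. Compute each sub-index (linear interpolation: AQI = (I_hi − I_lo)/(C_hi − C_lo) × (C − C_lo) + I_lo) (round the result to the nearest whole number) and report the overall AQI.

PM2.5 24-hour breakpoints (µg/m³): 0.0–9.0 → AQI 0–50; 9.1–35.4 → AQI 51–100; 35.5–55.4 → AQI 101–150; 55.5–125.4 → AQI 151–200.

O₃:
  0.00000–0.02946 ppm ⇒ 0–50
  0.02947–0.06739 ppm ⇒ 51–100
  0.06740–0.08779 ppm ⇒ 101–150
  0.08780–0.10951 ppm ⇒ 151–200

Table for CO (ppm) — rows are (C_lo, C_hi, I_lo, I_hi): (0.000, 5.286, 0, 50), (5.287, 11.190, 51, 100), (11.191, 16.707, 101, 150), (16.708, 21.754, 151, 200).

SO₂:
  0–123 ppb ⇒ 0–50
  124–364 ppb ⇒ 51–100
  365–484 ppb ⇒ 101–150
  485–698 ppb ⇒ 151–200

PM2.5: 17.0 ∈ [9.1, 35.4] ↔ index [51, 100].
51 + (17.0−9.1)·(100−51)/(35.4−9.1) = 51 + 7.9·49/26.3 ≈ 65.72, so AQI = 66.
O₃ 0.03448: bracket 0.02947–0.06739 → index 51–100; slope 49/0.03792, offset 0.00501.
AQI = 51 + 49/0.03792·0.00501 ≈ 57.47 ⇒ 57.
CO: 14.699 lies in 11.191–16.707, so I_lo=101, I_hi=150, C_lo=11.191, C_hi=16.707.
(150−101)/(16.707−11.191) × (14.699−11.191) + 101 = 49/5.516 × 3.508 + 101 ≈ 132.16 → 132.
SO₂: 645 lies in 485–698, so I_lo=151, I_hi=200, C_lo=485, C_hi=698.
(200−151)/(698−485) × (645−485) + 151 = 49/213 × 160 + 151 ≈ 187.81 → 188.
Sub-indices: PM2.5→66, O₃→57, CO→132, SO₂→188. Overall AQI = max = 188; dominant pollutant is SO₂.

188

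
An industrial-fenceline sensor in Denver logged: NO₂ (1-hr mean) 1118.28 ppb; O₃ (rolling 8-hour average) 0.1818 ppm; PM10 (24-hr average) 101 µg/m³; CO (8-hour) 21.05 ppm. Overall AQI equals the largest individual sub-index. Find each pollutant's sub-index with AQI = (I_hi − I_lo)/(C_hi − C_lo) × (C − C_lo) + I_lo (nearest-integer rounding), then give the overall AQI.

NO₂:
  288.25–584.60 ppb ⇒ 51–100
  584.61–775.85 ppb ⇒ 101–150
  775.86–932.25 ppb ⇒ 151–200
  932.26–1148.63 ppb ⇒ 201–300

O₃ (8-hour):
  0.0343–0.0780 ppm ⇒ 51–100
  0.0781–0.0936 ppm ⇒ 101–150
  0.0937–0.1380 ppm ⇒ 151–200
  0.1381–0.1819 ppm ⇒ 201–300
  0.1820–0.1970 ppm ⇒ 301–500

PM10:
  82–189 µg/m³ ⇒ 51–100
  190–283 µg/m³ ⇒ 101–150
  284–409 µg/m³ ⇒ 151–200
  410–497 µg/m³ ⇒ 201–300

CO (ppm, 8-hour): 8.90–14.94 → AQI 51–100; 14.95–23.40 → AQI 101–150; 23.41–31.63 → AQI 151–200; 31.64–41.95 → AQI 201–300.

NO₂: 1118.28 lies in 932.26–1148.63, so I_lo=201, I_hi=300, C_lo=932.26, C_hi=1148.63.
(300−201)/(1148.63−932.26) × (1118.28−932.26) + 201 = 99/216.37 × 186.02 + 201 ≈ 286.11 → 286.
O₃: row 0.1381–0.1819 (AQI 201–300). (300−201)·(0.1818−0.1381)/(0.1819−0.1381) + 201 = 99·0.0437/0.0438 + 201 ≈ 299.77 → 300.
PM10 101: bracket 82–189 → index 51–100; slope 49/107, offset 19.
AQI = 51 + 49/107·19 ≈ 59.70 ⇒ 60.
CO: 21.05 ∈ [14.95, 23.40] ↔ index [101, 150].
101 + (21.05−14.95)·(150−101)/(23.40−14.95) = 101 + 6.10·49/8.45 ≈ 136.37, so AQI = 136.
Sub-indices: NO₂→286, O₃→300, PM10→60, CO→136. Overall AQI = max = 300; dominant pollutant is O₃.

300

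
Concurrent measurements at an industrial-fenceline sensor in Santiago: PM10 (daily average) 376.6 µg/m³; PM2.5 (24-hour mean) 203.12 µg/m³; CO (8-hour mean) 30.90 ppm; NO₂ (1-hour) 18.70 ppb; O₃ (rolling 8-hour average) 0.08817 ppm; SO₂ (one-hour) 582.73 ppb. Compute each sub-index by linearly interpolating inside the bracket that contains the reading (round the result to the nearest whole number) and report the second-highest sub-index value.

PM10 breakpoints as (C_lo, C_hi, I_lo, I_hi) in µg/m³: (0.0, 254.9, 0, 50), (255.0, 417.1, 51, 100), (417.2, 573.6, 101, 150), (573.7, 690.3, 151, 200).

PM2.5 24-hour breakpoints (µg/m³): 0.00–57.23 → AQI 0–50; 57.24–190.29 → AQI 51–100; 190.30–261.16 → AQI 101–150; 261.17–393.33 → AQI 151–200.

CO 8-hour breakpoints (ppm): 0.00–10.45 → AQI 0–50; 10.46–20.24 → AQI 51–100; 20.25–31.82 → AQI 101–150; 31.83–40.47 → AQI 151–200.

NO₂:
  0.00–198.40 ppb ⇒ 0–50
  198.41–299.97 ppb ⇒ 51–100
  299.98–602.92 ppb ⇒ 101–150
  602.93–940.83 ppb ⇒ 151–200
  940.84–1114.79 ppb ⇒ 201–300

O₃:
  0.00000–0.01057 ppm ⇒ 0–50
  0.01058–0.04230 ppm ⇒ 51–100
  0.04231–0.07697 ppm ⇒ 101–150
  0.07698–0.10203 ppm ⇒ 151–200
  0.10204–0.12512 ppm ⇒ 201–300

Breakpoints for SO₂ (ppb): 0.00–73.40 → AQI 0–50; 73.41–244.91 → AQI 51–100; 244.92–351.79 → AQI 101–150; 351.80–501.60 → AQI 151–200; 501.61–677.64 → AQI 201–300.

PM10: 376.6 lies in 255.0–417.1, so I_lo=51, I_hi=100, C_lo=255.0, C_hi=417.1.
(100−51)/(417.1−255.0) × (376.6−255.0) + 51 = 49/162.1 × 121.6 + 51 ≈ 87.76 → 88.
PM2.5: row 190.30–261.16 (AQI 101–150). (150−101)·(203.12−190.30)/(261.16−190.30) + 101 = 49·12.82/70.86 + 101 ≈ 109.87 → 110.
CO: 30.90 lies in 20.25–31.82, so I_lo=101, I_hi=150, C_lo=20.25, C_hi=31.82.
(150−101)/(31.82−20.25) × (30.90−20.25) + 101 = 49/11.57 × 10.65 + 101 ≈ 146.10 → 146.
NO₂: 18.70 ∈ [0.00, 198.40] ↔ index [0, 50].
0 + (18.70−0.00)·(50−0)/(198.40−0.00) = 0 + 18.70·50/198.40 ≈ 4.71, so AQI = 5.
O₃: row 0.07698–0.10203 (AQI 151–200). (200−151)·(0.08817−0.07698)/(0.10203−0.07698) + 151 = 49·0.01119/0.02505 + 151 ≈ 172.89 → 173.
SO₂: row 501.61–677.64 (AQI 201–300). (300−201)·(582.73−501.61)/(677.64−501.61) + 201 = 99·81.12/176.03 + 201 ≈ 246.62 → 247.
Sub-indices: PM10→88, PM2.5→110, CO→146, NO₂→5, O₃→173, SO₂→247. Ranked high→low: 247, 173, 146, 110, 88, 5. Second-highest sub-index = 173.

173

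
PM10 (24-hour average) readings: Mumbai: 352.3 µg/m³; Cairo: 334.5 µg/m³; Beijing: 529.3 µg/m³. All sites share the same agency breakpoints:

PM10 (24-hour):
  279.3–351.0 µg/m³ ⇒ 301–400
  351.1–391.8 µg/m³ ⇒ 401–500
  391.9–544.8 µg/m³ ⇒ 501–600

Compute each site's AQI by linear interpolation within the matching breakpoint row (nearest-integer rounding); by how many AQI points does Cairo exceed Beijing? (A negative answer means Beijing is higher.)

Mumbai: 352.3 ∈ [351.1, 391.8] ↔ index [401, 500].
401 + (352.3−351.1)·(500−401)/(391.8−351.1) = 401 + 1.2·99/40.7 ≈ 403.92, so AQI = 404.
Cairo: 334.5 lies in 279.3–351.0, so I_lo=301, I_hi=400, C_lo=279.3, C_hi=351.0.
(400−301)/(351.0−279.3) × (334.5−279.3) + 301 = 99/71.7 × 55.2 + 301 ≈ 377.22 → 377.
Beijing 529.3: bracket 391.9–544.8 → index 501–600; slope 99/152.9, offset 137.4.
AQI = 501 + 99/152.9·137.4 ≈ 589.96 ⇒ 590.
AQIs: Mumbai=404, Cairo=377, Beijing=590. Cairo (377) − Beijing (590) = -213.

-213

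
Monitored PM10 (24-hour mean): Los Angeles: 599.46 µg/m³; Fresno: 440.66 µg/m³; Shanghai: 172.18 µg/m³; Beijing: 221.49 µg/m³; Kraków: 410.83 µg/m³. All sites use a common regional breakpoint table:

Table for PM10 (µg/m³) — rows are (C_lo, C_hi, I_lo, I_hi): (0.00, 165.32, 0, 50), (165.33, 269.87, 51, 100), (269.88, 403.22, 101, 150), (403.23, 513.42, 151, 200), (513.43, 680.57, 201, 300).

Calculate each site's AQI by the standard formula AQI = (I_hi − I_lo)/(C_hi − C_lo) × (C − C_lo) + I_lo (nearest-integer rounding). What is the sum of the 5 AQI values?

705

Los Angeles: 599.46 lies in 513.43–680.57, so I_lo=201, I_hi=300, C_lo=513.43, C_hi=680.57.
(300−201)/(680.57−513.43) × (599.46−513.43) + 201 = 99/167.14 × 86.03 + 201 ≈ 251.96 → 252.
Fresno: 440.66 lies in 403.23–513.42, so I_lo=151, I_hi=200, C_lo=403.23, C_hi=513.42.
(200−151)/(513.42−403.23) × (440.66−403.23) + 151 = 49/110.19 × 37.43 + 151 ≈ 167.64 → 168.
Shanghai: 172.18 ∈ [165.33, 269.87] ↔ index [51, 100].
51 + (172.18−165.33)·(100−51)/(269.87−165.33) = 51 + 6.85·49/104.54 ≈ 54.21, so AQI = 54.
Beijing 221.49: bracket 165.33–269.87 → index 51–100; slope 49/104.54, offset 56.16.
AQI = 51 + 49/104.54·56.16 ≈ 77.32 ⇒ 77.
Kraków: 410.83 ∈ [403.23, 513.42] ↔ index [151, 200].
151 + (410.83−403.23)·(200−151)/(513.42−403.23) = 151 + 7.60·49/110.19 ≈ 154.38, so AQI = 154.
AQIs: Los Angeles=252, Fresno=168, Shanghai=54, Beijing=77, Kraków=154. Sum = 252 + 168 + 54 + 77 + 154 = 705.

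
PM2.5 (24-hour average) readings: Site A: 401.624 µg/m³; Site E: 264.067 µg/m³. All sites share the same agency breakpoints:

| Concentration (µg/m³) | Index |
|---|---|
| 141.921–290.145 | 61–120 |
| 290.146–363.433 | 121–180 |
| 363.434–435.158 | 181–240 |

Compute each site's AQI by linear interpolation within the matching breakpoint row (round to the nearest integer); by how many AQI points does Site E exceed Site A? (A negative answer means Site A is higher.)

Site A 401.624: bracket 363.434–435.158 → index 181–240; slope 59/71.724, offset 38.190.
AQI = 181 + 59/71.724·38.190 ≈ 212.42 ⇒ 212.
Site E 264.067: bracket 141.921–290.145 → index 61–120; slope 59/148.224, offset 122.146.
AQI = 61 + 59/148.224·122.146 ≈ 109.62 ⇒ 110.
AQIs: Site A=212, Site E=110. Site E (110) − Site A (212) = -102.

-102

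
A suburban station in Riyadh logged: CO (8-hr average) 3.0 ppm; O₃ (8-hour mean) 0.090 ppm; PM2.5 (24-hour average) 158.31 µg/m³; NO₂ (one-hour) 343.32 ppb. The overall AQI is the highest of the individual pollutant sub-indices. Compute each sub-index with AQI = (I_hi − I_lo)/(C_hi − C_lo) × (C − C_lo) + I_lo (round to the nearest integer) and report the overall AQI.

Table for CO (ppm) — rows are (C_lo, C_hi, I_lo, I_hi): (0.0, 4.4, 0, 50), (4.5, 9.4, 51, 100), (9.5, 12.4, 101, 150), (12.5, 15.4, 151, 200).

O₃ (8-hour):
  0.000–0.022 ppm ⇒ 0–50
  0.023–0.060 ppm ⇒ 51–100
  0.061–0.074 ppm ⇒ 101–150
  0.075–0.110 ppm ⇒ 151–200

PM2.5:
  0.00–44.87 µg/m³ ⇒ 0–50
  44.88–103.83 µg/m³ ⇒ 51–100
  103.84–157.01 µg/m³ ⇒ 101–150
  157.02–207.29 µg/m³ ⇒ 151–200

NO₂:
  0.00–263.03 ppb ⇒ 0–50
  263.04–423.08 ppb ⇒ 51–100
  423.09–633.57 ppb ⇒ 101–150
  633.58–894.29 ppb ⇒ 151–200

172

CO: 3.0 lies in 0.0–4.4, so I_lo=0, I_hi=50, C_lo=0.0, C_hi=4.4.
(50−0)/(4.4−0.0) × (3.0−0.0) + 0 = 50/4.4 × 3.0 + 0 ≈ 34.09 → 34.
O₃: 0.090 lies in 0.075–0.110, so I_lo=151, I_hi=200, C_lo=0.075, C_hi=0.110.
(200−151)/(0.110−0.075) × (0.090−0.075) + 151 = 49/0.035 × 0.015 + 151 ≈ 172.00 → 172.
PM2.5: 158.31 lies in 157.02–207.29, so I_lo=151, I_hi=200, C_lo=157.02, C_hi=207.29.
(200−151)/(207.29−157.02) × (158.31−157.02) + 151 = 49/50.27 × 1.29 + 151 ≈ 152.26 → 152.
NO₂: row 263.04–423.08 (AQI 51–100). (100−51)·(343.32−263.04)/(423.08−263.04) + 51 = 49·80.28/160.04 + 51 ≈ 75.58 → 76.
Sub-indices: CO→34, O₃→172, PM2.5→152, NO₂→76. Overall AQI = max = 172; dominant pollutant is O₃.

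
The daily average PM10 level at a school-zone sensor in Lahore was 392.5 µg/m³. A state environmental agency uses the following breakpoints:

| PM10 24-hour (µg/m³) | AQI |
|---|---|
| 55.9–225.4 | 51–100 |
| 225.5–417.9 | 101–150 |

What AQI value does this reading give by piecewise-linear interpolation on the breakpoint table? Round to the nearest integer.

144

PM10: 392.5 lies in 225.5–417.9, so I_lo=101, I_hi=150, C_lo=225.5, C_hi=417.9.
(150−101)/(417.9−225.5) × (392.5−225.5) + 101 = 49/192.4 × 167.0 + 101 ≈ 143.53 → 144.
AQI 144 falls in the Unhealthy for Sensitive Groups category.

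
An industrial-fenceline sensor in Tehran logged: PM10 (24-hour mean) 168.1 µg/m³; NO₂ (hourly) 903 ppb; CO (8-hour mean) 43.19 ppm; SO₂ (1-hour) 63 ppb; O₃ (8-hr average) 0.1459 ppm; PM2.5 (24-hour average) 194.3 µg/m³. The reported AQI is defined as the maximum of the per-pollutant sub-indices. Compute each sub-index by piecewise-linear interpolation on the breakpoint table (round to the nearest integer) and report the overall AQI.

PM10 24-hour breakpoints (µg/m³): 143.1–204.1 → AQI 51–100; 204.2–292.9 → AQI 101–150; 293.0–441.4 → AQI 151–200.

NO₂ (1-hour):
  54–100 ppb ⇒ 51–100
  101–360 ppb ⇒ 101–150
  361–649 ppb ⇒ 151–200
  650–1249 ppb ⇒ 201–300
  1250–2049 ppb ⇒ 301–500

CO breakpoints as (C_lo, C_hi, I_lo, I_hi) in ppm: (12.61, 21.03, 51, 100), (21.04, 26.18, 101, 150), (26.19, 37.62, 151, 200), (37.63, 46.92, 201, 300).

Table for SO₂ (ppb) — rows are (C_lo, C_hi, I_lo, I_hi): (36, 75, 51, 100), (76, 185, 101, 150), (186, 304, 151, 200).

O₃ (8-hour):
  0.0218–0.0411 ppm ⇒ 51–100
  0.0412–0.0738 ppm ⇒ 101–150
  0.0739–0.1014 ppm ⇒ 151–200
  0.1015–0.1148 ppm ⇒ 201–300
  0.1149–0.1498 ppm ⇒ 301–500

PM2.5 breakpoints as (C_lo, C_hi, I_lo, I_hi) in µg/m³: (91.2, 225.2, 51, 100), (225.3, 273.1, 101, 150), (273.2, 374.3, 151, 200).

478

PM10: 168.1 lies in 143.1–204.1, so I_lo=51, I_hi=100, C_lo=143.1, C_hi=204.1.
(100−51)/(204.1−143.1) × (168.1−143.1) + 51 = 49/61.0 × 25.0 + 51 ≈ 71.08 → 71.
NO₂: 903 ∈ [650, 1249] ↔ index [201, 300].
201 + (903−650)·(300−201)/(1249−650) = 201 + 253·99/599 ≈ 242.81, so AQI = 243.
CO: 43.19 ∈ [37.63, 46.92] ↔ index [201, 300].
201 + (43.19−37.63)·(300−201)/(46.92−37.63) = 201 + 5.56·99/9.29 ≈ 260.25, so AQI = 260.
SO₂: 63 lies in 36–75, so I_lo=51, I_hi=100, C_lo=36, C_hi=75.
(100−51)/(75−36) × (63−36) + 51 = 49/39 × 27 + 51 ≈ 84.92 → 85.
O₃: 0.1459 lies in 0.1149–0.1498, so I_lo=301, I_hi=500, C_lo=0.1149, C_hi=0.1498.
(500−301)/(0.1498−0.1149) × (0.1459−0.1149) + 301 = 199/0.0349 × 0.0310 + 301 ≈ 477.76 → 478.
PM2.5: 194.3 lies in 91.2–225.2, so I_lo=51, I_hi=100, C_lo=91.2, C_hi=225.2.
(100−51)/(225.2−91.2) × (194.3−91.2) + 51 = 49/134.0 × 103.1 + 51 ≈ 88.70 → 89.
Sub-indices: PM10→71, NO₂→243, CO→260, SO₂→85, O₃→478, PM2.5→89. Overall AQI = max = 478; dominant pollutant is O₃.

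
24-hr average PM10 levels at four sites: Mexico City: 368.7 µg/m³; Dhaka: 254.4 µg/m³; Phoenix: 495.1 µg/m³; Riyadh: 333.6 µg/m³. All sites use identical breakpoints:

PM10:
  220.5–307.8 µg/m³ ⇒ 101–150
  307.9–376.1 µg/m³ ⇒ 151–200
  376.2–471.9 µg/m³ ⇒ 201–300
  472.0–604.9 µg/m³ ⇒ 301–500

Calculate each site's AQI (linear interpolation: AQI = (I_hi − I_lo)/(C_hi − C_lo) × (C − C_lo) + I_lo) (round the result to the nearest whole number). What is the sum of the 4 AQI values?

820

Mexico City 368.7: bracket 307.9–376.1 → index 151–200; slope 49/68.2, offset 60.8.
AQI = 151 + 49/68.2·60.8 ≈ 194.68 ⇒ 195.
Dhaka: 254.4 ∈ [220.5, 307.8] ↔ index [101, 150].
101 + (254.4−220.5)·(150−101)/(307.8−220.5) = 101 + 33.9·49/87.3 ≈ 120.03, so AQI = 120.
Phoenix 495.1: bracket 472.0–604.9 → index 301–500; slope 199/132.9, offset 23.1.
AQI = 301 + 199/132.9·23.1 ≈ 335.59 ⇒ 336.
Riyadh: 333.6 ∈ [307.9, 376.1] ↔ index [151, 200].
151 + (333.6−307.9)·(200−151)/(376.1−307.9) = 151 + 25.7·49/68.2 ≈ 169.46, so AQI = 169.
AQIs: Mexico City=195, Dhaka=120, Phoenix=336, Riyadh=169. Sum = 195 + 120 + 336 + 169 = 820.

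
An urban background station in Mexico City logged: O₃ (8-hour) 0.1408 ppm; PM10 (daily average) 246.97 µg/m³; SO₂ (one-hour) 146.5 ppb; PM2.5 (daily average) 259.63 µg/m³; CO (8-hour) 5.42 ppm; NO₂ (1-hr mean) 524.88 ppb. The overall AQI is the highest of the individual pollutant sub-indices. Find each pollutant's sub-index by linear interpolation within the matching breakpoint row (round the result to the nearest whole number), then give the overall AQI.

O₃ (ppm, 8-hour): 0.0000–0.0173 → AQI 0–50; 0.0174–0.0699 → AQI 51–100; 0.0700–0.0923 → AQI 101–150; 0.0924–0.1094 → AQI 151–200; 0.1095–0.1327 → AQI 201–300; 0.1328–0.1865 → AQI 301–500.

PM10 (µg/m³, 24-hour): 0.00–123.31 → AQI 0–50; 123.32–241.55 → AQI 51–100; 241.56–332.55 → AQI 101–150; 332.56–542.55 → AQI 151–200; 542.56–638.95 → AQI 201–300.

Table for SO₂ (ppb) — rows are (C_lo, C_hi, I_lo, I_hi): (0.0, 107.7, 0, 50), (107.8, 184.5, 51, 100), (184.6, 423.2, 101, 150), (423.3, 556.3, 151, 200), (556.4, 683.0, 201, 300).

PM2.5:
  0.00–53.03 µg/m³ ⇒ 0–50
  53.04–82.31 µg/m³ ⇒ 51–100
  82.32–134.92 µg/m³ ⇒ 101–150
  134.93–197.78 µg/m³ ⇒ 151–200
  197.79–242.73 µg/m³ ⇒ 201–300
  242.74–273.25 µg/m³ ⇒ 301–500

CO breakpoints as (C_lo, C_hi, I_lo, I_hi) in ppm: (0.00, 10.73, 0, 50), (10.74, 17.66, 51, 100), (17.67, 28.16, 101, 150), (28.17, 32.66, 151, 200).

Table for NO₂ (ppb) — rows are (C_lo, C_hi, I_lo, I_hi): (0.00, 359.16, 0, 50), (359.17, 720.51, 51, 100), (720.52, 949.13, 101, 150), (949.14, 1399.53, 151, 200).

O₃: 0.1408 lies in 0.1328–0.1865, so I_lo=301, I_hi=500, C_lo=0.1328, C_hi=0.1865.
(500−301)/(0.1865−0.1328) × (0.1408−0.1328) + 301 = 199/0.0537 × 0.0080 + 301 ≈ 330.65 → 331.
PM10: 246.97 lies in 241.56–332.55, so I_lo=101, I_hi=150, C_lo=241.56, C_hi=332.55.
(150−101)/(332.55−241.56) × (246.97−241.56) + 101 = 49/90.99 × 5.41 + 101 ≈ 103.91 → 104.
SO₂: 146.5 ∈ [107.8, 184.5] ↔ index [51, 100].
51 + (146.5−107.8)·(100−51)/(184.5−107.8) = 51 + 38.7·49/76.7 ≈ 75.72, so AQI = 76.
PM2.5: 259.63 lies in 242.74–273.25, so I_lo=301, I_hi=500, C_lo=242.74, C_hi=273.25.
(500−301)/(273.25−242.74) × (259.63−242.74) + 301 = 199/30.51 × 16.89 + 301 ≈ 411.16 → 411.
CO: 5.42 ∈ [0.00, 10.73] ↔ index [0, 50].
0 + (5.42−0.00)·(50−0)/(10.73−0.00) = 0 + 5.42·50/10.73 ≈ 25.26, so AQI = 25.
NO₂: 524.88 lies in 359.17–720.51, so I_lo=51, I_hi=100, C_lo=359.17, C_hi=720.51.
(100−51)/(720.51−359.17) × (524.88−359.17) + 51 = 49/361.34 × 165.71 + 51 ≈ 73.47 → 73.
Sub-indices: O₃→331, PM10→104, SO₂→76, PM2.5→411, CO→25, NO₂→73. Overall AQI = max = 411; dominant pollutant is PM2.5.
AQI 411: Hazardous.

411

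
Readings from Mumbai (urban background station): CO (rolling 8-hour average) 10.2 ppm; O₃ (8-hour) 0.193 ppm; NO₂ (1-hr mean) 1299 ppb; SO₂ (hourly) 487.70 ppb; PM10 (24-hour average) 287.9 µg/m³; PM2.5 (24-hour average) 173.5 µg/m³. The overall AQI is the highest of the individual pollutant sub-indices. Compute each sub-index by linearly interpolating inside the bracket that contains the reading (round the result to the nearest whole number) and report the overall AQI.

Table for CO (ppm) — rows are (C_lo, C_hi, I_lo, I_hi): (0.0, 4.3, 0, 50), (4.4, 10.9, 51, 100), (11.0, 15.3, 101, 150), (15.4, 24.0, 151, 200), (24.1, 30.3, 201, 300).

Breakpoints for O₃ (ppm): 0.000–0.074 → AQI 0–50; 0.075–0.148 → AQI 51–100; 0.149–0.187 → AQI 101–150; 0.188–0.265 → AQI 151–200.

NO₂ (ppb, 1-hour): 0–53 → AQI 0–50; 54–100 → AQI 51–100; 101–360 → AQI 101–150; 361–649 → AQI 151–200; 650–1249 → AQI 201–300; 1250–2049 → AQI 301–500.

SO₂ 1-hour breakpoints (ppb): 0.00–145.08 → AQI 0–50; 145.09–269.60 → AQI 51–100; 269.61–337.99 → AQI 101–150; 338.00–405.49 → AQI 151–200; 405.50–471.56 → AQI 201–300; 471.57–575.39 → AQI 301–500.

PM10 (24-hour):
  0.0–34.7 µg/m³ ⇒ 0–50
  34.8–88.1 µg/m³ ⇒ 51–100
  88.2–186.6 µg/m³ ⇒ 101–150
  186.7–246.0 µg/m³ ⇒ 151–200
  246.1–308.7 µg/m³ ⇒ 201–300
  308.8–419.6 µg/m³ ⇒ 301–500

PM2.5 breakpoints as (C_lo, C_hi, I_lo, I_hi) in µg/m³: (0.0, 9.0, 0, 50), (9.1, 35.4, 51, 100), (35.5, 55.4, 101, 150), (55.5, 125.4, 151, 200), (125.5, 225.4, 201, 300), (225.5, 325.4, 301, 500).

CO: row 4.4–10.9 (AQI 51–100). (100−51)·(10.2−4.4)/(10.9−4.4) + 51 = 49·5.8/6.5 + 51 ≈ 94.72 → 95.
O₃: 0.193 ∈ [0.188, 0.265] ↔ index [151, 200].
151 + (0.193−0.188)·(200−151)/(0.265−0.188) = 151 + 0.005·49/0.077 ≈ 154.18, so AQI = 154.
NO₂: 1299 lies in 1250–2049, so I_lo=301, I_hi=500, C_lo=1250, C_hi=2049.
(500−301)/(2049−1250) × (1299−1250) + 301 = 199/799 × 49 + 301 ≈ 313.20 → 313.
SO₂: 487.70 lies in 471.57–575.39, so I_lo=301, I_hi=500, C_lo=471.57, C_hi=575.39.
(500−301)/(575.39−471.57) × (487.70−471.57) + 301 = 199/103.82 × 16.13 + 301 ≈ 331.92 → 332.
PM10 287.9: bracket 246.1–308.7 → index 201–300; slope 99/62.6, offset 41.8.
AQI = 201 + 99/62.6·41.8 ≈ 267.11 ⇒ 267.
PM2.5 173.5: bracket 125.5–225.4 → index 201–300; slope 99/99.9, offset 48.0.
AQI = 201 + 99/99.9·48.0 ≈ 248.57 ⇒ 249.
Sub-indices: CO→95, O₃→154, NO₂→313, SO₂→332, PM10→267, PM2.5→249. Overall AQI = max = 332; dominant pollutant is SO₂.

332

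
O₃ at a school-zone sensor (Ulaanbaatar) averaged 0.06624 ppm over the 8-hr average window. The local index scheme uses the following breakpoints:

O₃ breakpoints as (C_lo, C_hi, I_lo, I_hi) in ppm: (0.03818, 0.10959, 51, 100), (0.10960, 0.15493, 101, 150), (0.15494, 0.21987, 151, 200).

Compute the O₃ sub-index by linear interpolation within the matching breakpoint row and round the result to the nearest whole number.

70

O₃: 0.06624 lies in 0.03818–0.10959, so I_lo=51, I_hi=100, C_lo=0.03818, C_hi=0.10959.
(100−51)/(0.10959−0.03818) × (0.06624−0.03818) + 51 = 49/0.07141 × 0.02806 + 51 ≈ 70.25 → 70.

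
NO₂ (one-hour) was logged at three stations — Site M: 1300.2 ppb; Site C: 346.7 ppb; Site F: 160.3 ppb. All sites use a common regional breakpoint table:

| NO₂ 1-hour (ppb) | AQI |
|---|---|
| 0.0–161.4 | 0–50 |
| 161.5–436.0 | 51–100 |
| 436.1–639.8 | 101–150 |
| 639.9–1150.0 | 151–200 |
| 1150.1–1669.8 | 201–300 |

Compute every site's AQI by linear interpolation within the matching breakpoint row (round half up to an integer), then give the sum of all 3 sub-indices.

Site M 1300.2: bracket 1150.1–1669.8 → index 201–300; slope 99/519.7, offset 150.1.
AQI = 201 + 99/519.7·150.1 ≈ 229.59 ⇒ 230.
Site C: row 161.5–436.0 (AQI 51–100). (100−51)·(346.7−161.5)/(436.0−161.5) + 51 = 49·185.2/274.5 + 51 ≈ 84.06 → 84.
Site F: row 0.0–161.4 (AQI 0–50). (50−0)·(160.3−0.0)/(161.4−0.0) + 0 = 50·160.3/161.4 + 0 ≈ 49.66 → 50.
AQIs: Site M=230, Site C=84, Site F=50. Sum = 230 + 84 + 50 = 364.

364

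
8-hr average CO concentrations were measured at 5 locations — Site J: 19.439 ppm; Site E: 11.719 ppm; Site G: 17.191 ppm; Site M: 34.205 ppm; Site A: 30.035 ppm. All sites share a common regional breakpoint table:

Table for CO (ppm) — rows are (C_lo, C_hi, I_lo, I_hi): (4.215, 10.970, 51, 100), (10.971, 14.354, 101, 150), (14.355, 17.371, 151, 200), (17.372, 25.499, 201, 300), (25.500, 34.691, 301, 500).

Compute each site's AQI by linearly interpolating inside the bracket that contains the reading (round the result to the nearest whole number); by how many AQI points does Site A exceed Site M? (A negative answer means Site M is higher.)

Site J: row 17.372–25.499 (AQI 201–300). (300−201)·(19.439−17.372)/(25.499−17.372) + 201 = 99·2.067/8.127 + 201 ≈ 226.18 → 226.
Site E 11.719: bracket 10.971–14.354 → index 101–150; slope 49/3.383, offset 0.748.
AQI = 101 + 49/3.383·0.748 ≈ 111.83 ⇒ 112.
Site G: row 14.355–17.371 (AQI 151–200). (200−151)·(17.191−14.355)/(17.371−14.355) + 151 = 49·2.836/3.016 + 151 ≈ 197.08 → 197.
Site M: 34.205 lies in 25.500–34.691, so I_lo=301, I_hi=500, C_lo=25.500, C_hi=34.691.
(500−301)/(34.691−25.500) × (34.205−25.500) + 301 = 199/9.191 × 8.705 + 301 ≈ 489.48 → 489.
Site A: 30.035 lies in 25.500–34.691, so I_lo=301, I_hi=500, C_lo=25.500, C_hi=34.691.
(500−301)/(34.691−25.500) × (30.035−25.500) + 301 = 199/9.191 × 4.535 + 301 ≈ 399.19 → 399.
AQIs: Site J=226, Site E=112, Site G=197, Site M=489, Site A=399. Site A (399) − Site M (489) = -90.

-90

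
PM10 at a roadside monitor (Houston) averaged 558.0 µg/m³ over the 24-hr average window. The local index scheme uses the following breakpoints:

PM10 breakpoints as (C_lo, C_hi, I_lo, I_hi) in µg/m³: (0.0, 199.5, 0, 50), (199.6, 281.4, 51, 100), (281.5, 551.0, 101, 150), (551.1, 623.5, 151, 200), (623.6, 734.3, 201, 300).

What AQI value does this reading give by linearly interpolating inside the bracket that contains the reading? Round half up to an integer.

156

PM10: 558.0 ∈ [551.1, 623.5] ↔ index [151, 200].
151 + (558.0−551.1)·(200−151)/(623.5−551.1) = 151 + 6.9·49/72.4 ≈ 155.67, so AQI = 156.
AQI 156 falls in the Unhealthy category.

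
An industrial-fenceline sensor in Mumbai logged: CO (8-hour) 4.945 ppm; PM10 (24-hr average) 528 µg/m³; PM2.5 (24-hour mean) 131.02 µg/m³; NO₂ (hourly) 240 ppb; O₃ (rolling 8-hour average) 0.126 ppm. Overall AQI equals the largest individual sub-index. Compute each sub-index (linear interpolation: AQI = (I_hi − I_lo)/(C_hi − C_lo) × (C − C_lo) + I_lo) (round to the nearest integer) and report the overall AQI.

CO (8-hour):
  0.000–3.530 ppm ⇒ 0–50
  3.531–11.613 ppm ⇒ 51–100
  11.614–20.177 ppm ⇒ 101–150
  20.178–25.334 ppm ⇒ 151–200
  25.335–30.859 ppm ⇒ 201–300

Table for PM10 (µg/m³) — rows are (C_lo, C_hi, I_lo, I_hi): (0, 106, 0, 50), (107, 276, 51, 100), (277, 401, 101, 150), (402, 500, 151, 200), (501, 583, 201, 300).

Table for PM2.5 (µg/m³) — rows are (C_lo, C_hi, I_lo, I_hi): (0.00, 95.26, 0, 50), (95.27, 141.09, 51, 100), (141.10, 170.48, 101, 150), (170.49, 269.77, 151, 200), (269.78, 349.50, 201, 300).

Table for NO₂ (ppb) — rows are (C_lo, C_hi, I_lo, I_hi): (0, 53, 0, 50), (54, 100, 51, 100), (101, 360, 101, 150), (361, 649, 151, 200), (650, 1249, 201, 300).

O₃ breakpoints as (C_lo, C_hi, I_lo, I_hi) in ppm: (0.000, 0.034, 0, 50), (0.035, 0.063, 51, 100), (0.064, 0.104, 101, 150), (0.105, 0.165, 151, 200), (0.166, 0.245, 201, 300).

234

CO: row 3.531–11.613 (AQI 51–100). (100−51)·(4.945−3.531)/(11.613−3.531) + 51 = 49·1.414/8.082 + 51 ≈ 59.57 → 60.
PM10: 528 lies in 501–583, so I_lo=201, I_hi=300, C_lo=501, C_hi=583.
(300−201)/(583−501) × (528−501) + 201 = 99/82 × 27 + 201 ≈ 233.60 → 234.
PM2.5: 131.02 ∈ [95.27, 141.09] ↔ index [51, 100].
51 + (131.02−95.27)·(100−51)/(141.09−95.27) = 51 + 35.75·49/45.82 ≈ 89.23, so AQI = 89.
NO₂ 240: bracket 101–360 → index 101–150; slope 49/259, offset 139.
AQI = 101 + 49/259·139 ≈ 127.30 ⇒ 127.
O₃: row 0.105–0.165 (AQI 151–200). (200−151)·(0.126−0.105)/(0.165−0.105) + 151 = 49·0.021/0.060 + 151 ≈ 168.15 → 168.
Sub-indices: CO→60, PM10→234, PM2.5→89, NO₂→127, O₃→168. Overall AQI = max = 234; dominant pollutant is PM10.
AQI 234: Very Unhealthy.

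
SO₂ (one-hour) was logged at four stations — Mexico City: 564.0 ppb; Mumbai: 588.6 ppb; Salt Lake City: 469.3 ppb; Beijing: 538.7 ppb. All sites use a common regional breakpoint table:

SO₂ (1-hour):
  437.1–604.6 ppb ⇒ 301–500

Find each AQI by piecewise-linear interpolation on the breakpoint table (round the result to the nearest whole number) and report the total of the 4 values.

1694

Mexico City 564.0: bracket 437.1–604.6 → index 301–500; slope 199/167.5, offset 126.9.
AQI = 301 + 199/167.5·126.9 ≈ 451.76 ⇒ 452.
Mumbai: row 437.1–604.6 (AQI 301–500). (500−301)·(588.6−437.1)/(604.6−437.1) + 301 = 199·151.5/167.5 + 301 ≈ 480.99 → 481.
Salt Lake City: 469.3 ∈ [437.1, 604.6] ↔ index [301, 500].
301 + (469.3−437.1)·(500−301)/(604.6−437.1) = 301 + 32.2·199/167.5 ≈ 339.26, so AQI = 339.
Beijing: row 437.1–604.6 (AQI 301–500). (500−301)·(538.7−437.1)/(604.6−437.1) + 301 = 199·101.6/167.5 + 301 ≈ 421.71 → 422.
AQIs: Mexico City=452, Mumbai=481, Salt Lake City=339, Beijing=422. Sum = 452 + 481 + 339 + 422 = 1694.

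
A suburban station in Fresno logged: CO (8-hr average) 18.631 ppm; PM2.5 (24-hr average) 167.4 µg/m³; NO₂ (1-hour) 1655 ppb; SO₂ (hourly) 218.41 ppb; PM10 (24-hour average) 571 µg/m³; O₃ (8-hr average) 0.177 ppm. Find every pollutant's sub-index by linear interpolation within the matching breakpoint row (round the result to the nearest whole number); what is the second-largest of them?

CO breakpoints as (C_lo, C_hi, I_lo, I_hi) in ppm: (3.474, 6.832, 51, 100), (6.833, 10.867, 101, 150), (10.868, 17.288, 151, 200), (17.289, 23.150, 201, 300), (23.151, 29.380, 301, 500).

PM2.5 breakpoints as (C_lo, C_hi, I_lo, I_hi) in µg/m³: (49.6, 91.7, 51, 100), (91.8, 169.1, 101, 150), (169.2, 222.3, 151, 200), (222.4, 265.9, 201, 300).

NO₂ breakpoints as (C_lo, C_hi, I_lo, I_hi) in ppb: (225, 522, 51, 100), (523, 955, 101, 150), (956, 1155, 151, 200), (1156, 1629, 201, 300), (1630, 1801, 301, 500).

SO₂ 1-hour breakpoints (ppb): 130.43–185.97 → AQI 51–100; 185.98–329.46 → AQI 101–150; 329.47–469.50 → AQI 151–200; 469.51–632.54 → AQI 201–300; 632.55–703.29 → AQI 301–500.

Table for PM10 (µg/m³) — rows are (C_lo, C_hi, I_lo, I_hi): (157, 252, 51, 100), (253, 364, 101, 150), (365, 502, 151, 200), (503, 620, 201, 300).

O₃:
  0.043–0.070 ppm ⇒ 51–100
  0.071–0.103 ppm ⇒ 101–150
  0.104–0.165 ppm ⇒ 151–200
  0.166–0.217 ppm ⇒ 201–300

259

CO: row 17.289–23.150 (AQI 201–300). (300−201)·(18.631−17.289)/(23.150−17.289) + 201 = 99·1.342/5.861 + 201 ≈ 223.67 → 224.
PM2.5: 167.4 ∈ [91.8, 169.1] ↔ index [101, 150].
101 + (167.4−91.8)·(150−101)/(169.1−91.8) = 101 + 75.6·49/77.3 ≈ 148.92, so AQI = 149.
NO₂: row 1630–1801 (AQI 301–500). (500−301)·(1655−1630)/(1801−1630) + 301 = 199·25/171 + 301 ≈ 330.09 → 330.
SO₂: row 185.98–329.46 (AQI 101–150). (150−101)·(218.41−185.98)/(329.46−185.98) + 101 = 49·32.43/143.48 + 101 ≈ 112.08 → 112.
PM10 571: bracket 503–620 → index 201–300; slope 99/117, offset 68.
AQI = 201 + 99/117·68 ≈ 258.54 ⇒ 259.
O₃: 0.177 lies in 0.166–0.217, so I_lo=201, I_hi=300, C_lo=0.166, C_hi=0.217.
(300−201)/(0.217−0.166) × (0.177−0.166) + 201 = 99/0.051 × 0.011 + 201 ≈ 222.35 → 222.
Sub-indices: CO→224, PM2.5→149, NO₂→330, SO₂→112, PM10→259, O₃→222. Ranked high→low: 330, 259, 224, 222, 149, 112. Second-highest sub-index = 259.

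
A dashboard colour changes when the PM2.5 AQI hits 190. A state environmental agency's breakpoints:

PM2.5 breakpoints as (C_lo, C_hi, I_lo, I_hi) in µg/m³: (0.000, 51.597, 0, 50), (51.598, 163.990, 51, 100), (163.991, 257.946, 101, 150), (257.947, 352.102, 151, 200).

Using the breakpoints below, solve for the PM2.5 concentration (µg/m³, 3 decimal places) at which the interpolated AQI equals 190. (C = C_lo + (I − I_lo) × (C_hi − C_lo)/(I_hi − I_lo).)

332.887

AQI 190 lies in the 151–200 band, which corresponds to 257.947–352.102 µg/m³.
C = 257.947 + (190−151)×(352.102−257.947)/(200−151) = 257.947 + 39×94.155/49 ≈ 332.88669 µg/m³ → 332.887 µg/m³ to 3 dp.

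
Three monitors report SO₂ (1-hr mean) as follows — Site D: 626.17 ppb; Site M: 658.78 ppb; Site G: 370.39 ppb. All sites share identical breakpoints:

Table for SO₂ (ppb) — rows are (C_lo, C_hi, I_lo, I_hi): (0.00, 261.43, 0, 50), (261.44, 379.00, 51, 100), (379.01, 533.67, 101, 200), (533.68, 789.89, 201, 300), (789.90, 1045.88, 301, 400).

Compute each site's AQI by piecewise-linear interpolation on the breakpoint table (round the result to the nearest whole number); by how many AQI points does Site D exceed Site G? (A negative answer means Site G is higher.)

141

Site D: 626.17 lies in 533.68–789.89, so I_lo=201, I_hi=300, C_lo=533.68, C_hi=789.89.
(300−201)/(789.89−533.68) × (626.17−533.68) + 201 = 99/256.21 × 92.49 + 201 ≈ 236.74 → 237.
Site M: 658.78 ∈ [533.68, 789.89] ↔ index [201, 300].
201 + (658.78−533.68)·(300−201)/(789.89−533.68) = 201 + 125.10·99/256.21 ≈ 249.34, so AQI = 249.
Site G: 370.39 ∈ [261.44, 379.00] ↔ index [51, 100].
51 + (370.39−261.44)·(100−51)/(379.00−261.44) = 51 + 108.95·49/117.56 ≈ 96.41, so AQI = 96.
AQIs: Site D=237, Site M=249, Site G=96. Site D (237) − Site G (96) = 141.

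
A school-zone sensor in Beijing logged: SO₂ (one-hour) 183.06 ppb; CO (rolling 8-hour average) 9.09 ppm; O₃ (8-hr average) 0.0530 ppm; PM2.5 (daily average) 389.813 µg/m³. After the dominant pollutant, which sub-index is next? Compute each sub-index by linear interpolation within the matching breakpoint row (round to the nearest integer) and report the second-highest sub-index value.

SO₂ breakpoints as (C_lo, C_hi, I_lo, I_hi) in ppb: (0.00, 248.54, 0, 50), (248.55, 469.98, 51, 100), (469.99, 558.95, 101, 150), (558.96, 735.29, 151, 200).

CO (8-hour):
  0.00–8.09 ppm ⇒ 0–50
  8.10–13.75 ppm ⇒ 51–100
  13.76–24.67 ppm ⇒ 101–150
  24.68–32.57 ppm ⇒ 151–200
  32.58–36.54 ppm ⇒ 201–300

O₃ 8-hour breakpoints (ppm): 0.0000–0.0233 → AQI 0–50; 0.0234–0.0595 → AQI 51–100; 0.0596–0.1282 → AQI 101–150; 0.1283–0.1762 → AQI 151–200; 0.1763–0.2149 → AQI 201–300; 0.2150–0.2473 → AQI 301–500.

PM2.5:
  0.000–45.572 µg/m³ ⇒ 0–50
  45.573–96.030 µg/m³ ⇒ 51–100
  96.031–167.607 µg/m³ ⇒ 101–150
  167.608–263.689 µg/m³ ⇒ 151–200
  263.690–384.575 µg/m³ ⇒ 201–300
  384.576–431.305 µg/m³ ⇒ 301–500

SO₂: 183.06 ∈ [0.00, 248.54] ↔ index [0, 50].
0 + (183.06−0.00)·(50−0)/(248.54−0.00) = 0 + 183.06·50/248.54 ≈ 36.83, so AQI = 37.
CO: 9.09 ∈ [8.10, 13.75] ↔ index [51, 100].
51 + (9.09−8.10)·(100−51)/(13.75−8.10) = 51 + 0.99·49/5.65 ≈ 59.59, so AQI = 60.
O₃: row 0.0234–0.0595 (AQI 51–100). (100−51)·(0.0530−0.0234)/(0.0595−0.0234) + 51 = 49·0.0296/0.0361 + 51 ≈ 91.18 → 91.
PM2.5: 389.813 lies in 384.576–431.305, so I_lo=301, I_hi=500, C_lo=384.576, C_hi=431.305.
(500−301)/(431.305−384.576) × (389.813−384.576) + 301 = 199/46.729 × 5.237 + 301 ≈ 323.30 → 323.
Sub-indices: SO₂→37, CO→60, O₃→91, PM2.5→323. Ranked high→low: 323, 91, 60, 37. Second-highest sub-index = 91.

91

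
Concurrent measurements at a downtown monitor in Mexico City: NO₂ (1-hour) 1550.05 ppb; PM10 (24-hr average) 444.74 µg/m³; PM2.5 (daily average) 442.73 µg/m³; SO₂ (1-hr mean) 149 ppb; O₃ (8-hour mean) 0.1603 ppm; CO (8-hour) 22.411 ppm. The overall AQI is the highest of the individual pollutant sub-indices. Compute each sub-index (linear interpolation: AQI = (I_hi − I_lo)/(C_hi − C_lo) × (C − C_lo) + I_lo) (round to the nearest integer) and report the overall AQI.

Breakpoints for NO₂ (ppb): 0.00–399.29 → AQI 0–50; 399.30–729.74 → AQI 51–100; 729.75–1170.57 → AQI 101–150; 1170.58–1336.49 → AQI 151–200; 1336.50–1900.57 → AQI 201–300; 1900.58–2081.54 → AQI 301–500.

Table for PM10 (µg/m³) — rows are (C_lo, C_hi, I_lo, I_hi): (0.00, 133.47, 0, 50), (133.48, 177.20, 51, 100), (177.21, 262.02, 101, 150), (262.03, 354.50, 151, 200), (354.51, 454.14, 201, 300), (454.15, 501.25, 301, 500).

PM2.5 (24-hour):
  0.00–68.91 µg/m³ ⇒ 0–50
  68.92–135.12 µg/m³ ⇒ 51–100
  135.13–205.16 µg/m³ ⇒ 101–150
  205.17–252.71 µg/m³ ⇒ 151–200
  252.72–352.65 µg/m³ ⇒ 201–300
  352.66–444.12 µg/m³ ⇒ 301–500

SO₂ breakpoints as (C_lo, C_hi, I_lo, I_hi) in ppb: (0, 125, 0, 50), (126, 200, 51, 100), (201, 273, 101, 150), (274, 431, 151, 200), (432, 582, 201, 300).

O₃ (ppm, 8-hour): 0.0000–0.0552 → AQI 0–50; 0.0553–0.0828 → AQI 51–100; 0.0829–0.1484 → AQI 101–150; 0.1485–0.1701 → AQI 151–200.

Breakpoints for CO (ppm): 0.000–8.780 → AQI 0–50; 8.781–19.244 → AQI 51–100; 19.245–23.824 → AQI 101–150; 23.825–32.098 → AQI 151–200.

497

NO₂: 1550.05 lies in 1336.50–1900.57, so I_lo=201, I_hi=300, C_lo=1336.50, C_hi=1900.57.
(300−201)/(1900.57−1336.50) × (1550.05−1336.50) + 201 = 99/564.07 × 213.55 + 201 ≈ 238.48 → 238.
PM10: row 354.51–454.14 (AQI 201–300). (300−201)·(444.74−354.51)/(454.14−354.51) + 201 = 99·90.23/99.63 + 201 ≈ 290.66 → 291.
PM2.5: row 352.66–444.12 (AQI 301–500). (500−301)·(442.73−352.66)/(444.12−352.66) + 301 = 199·90.07/91.46 + 301 ≈ 496.98 → 497.
SO₂: 149 ∈ [126, 200] ↔ index [51, 100].
51 + (149−126)·(100−51)/(200−126) = 51 + 23·49/74 ≈ 66.23, so AQI = 66.
O₃ 0.1603: bracket 0.1485–0.1701 → index 151–200; slope 49/0.0216, offset 0.0118.
AQI = 151 + 49/0.0216·0.0118 ≈ 177.77 ⇒ 178.
CO: row 19.245–23.824 (AQI 101–150). (150−101)·(22.411−19.245)/(23.824−19.245) + 101 = 49·3.166/4.579 + 101 ≈ 134.88 → 135.
Sub-indices: NO₂→238, PM10→291, PM2.5→497, SO₂→66, O₃→178, CO→135. Overall AQI = max = 497; dominant pollutant is PM2.5.
AQI 497: Hazardous.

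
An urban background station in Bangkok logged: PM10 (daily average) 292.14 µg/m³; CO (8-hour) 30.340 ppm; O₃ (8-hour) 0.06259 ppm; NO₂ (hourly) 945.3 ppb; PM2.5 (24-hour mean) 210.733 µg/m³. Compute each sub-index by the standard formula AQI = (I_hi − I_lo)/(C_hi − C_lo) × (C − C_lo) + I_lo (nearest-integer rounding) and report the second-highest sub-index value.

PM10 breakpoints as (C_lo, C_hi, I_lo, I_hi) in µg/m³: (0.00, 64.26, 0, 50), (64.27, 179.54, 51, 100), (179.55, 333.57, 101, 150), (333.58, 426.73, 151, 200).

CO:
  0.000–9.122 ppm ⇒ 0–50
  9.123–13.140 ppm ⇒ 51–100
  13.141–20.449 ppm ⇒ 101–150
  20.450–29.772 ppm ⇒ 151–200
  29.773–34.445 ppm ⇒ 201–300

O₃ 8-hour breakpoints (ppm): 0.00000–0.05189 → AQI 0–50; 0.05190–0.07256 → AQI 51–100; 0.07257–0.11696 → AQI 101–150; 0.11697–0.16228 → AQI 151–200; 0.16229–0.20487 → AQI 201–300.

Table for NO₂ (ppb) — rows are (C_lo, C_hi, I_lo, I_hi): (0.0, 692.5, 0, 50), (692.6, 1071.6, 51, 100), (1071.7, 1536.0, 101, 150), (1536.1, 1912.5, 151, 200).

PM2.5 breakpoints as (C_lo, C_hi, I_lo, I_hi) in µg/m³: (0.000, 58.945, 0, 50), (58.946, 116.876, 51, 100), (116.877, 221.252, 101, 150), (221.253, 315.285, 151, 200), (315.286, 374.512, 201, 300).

145

PM10: 292.14 ∈ [179.55, 333.57] ↔ index [101, 150].
101 + (292.14−179.55)·(150−101)/(333.57−179.55) = 101 + 112.59·49/154.02 ≈ 136.82, so AQI = 137.
CO: row 29.773–34.445 (AQI 201–300). (300−201)·(30.340−29.773)/(34.445−29.773) + 201 = 99·0.567/4.672 + 201 ≈ 213.01 → 213.
O₃: 0.06259 lies in 0.05190–0.07256, so I_lo=51, I_hi=100, C_lo=0.05190, C_hi=0.07256.
(100−51)/(0.07256−0.05190) × (0.06259−0.05190) + 51 = 49/0.02066 × 0.01069 + 51 ≈ 76.35 → 76.
NO₂ 945.3: bracket 692.6–1071.6 → index 51–100; slope 49/379.0, offset 252.7.
AQI = 51 + 49/379.0·252.7 ≈ 83.67 ⇒ 84.
PM2.5 210.733: bracket 116.877–221.252 → index 101–150; slope 49/104.375, offset 93.856.
AQI = 101 + 49/104.375·93.856 ≈ 145.06 ⇒ 145.
Sub-indices: PM10→137, CO→213, O₃→76, NO₂→84, PM2.5→145. Ranked high→low: 213, 145, 137, 84, 76. Second-highest sub-index = 145.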